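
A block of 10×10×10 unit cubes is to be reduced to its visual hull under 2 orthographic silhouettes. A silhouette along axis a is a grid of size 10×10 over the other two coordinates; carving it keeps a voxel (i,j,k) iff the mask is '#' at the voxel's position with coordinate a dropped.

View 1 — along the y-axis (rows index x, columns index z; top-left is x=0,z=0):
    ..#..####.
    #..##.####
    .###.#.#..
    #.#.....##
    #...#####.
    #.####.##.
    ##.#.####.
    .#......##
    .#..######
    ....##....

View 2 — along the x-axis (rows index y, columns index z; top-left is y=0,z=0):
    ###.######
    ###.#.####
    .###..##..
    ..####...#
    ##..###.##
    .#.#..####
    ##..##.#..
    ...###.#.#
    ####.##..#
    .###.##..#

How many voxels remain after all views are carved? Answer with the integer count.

|visual hull| = 325

initial block: 10^3 = 1000
step 1: project along y, AND mask (53/100) → |grid| = 530
step 2: project along x, AND mask (63/100) → |grid| = 325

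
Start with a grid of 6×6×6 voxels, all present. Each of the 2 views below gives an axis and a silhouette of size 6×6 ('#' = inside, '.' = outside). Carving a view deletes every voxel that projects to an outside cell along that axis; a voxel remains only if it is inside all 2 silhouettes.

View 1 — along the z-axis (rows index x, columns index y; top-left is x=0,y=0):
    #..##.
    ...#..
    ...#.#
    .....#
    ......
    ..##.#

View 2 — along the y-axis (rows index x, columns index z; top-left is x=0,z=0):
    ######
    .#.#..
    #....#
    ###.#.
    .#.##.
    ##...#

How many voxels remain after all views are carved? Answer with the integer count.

before carving: 216 voxels (6×6×6)
[1] z-view keeps 10 columns → grid now 60
[2] y-view keeps 20 columns → grid now 37

|visual hull| = 37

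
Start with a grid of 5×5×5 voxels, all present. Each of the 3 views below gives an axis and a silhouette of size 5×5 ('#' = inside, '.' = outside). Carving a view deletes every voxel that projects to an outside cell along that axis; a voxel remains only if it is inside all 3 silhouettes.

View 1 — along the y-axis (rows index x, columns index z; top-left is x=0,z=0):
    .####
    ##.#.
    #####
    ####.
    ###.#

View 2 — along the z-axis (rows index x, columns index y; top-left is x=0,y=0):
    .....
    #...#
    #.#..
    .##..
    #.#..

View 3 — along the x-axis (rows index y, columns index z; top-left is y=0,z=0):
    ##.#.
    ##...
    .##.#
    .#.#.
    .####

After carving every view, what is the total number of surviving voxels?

voxel count = 20

full grid |V| = 125
[1] y-view keeps 20 columns → grid now 100
[2] z-view keeps 8 columns → grid now 32
[3] x-view keeps 14 columns → grid now 20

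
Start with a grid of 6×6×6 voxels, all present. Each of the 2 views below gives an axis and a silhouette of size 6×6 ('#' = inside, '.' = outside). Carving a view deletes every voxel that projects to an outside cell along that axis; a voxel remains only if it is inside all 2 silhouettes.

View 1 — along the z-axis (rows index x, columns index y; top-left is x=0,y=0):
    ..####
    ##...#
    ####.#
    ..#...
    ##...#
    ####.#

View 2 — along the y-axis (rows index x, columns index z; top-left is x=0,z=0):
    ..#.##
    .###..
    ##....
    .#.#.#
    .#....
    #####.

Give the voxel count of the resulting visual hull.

start: 6×6×6 = 216 voxels
  1. axis=2 (XY plane), |mask|=21  ⇒  voxels=126
  2. axis=1 (XZ plane), |mask|=17  ⇒  voxels=62

voxel count = 62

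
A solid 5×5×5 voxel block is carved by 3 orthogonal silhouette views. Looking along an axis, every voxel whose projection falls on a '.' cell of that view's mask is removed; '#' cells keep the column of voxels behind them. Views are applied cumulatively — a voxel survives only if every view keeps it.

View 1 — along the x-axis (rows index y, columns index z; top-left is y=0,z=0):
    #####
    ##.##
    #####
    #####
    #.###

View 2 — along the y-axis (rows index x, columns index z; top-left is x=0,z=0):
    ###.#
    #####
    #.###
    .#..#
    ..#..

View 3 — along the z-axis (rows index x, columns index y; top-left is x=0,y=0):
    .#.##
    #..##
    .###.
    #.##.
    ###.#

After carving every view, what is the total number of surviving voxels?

remaining voxels: 44

start: 5×5×5 = 125 voxels
step 1: project along x, AND mask (23/25) → |grid| = 115
step 2: project along y, AND mask (16/25) → |grid| = 73
step 3: project along z, AND mask (16/25) → |grid| = 44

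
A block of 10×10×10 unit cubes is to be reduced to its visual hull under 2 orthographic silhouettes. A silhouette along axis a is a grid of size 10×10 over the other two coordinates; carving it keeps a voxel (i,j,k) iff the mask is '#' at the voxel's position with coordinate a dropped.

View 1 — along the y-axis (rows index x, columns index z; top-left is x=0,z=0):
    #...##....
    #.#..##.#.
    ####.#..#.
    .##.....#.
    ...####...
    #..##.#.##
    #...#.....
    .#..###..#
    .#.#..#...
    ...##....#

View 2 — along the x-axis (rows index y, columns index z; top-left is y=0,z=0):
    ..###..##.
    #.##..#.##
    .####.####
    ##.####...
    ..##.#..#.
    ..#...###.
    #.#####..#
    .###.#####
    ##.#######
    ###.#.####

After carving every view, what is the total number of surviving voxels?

before carving: 1000 voxels (10×10×10)
  1. axis=1 (XZ plane), |mask|=40  ⇒  voxels=400
  2. axis=0 (YZ plane), |mask|=65  ⇒  voxels=260

|visual hull| = 260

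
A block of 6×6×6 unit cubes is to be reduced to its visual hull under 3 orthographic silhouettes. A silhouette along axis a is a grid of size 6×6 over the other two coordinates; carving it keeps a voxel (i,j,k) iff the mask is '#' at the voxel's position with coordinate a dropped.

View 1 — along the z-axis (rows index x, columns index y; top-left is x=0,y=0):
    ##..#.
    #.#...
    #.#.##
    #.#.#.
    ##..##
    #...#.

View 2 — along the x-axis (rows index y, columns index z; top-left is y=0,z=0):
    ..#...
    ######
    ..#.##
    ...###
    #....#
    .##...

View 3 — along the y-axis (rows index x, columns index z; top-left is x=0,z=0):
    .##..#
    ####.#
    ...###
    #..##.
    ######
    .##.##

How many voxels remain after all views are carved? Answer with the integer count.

remaining voxels: 26

full grid |V| = 216
[1] z-view keeps 18 columns → grid now 108
[2] x-view keeps 17 columns → grid now 41
[3] y-view keeps 24 columns → grid now 26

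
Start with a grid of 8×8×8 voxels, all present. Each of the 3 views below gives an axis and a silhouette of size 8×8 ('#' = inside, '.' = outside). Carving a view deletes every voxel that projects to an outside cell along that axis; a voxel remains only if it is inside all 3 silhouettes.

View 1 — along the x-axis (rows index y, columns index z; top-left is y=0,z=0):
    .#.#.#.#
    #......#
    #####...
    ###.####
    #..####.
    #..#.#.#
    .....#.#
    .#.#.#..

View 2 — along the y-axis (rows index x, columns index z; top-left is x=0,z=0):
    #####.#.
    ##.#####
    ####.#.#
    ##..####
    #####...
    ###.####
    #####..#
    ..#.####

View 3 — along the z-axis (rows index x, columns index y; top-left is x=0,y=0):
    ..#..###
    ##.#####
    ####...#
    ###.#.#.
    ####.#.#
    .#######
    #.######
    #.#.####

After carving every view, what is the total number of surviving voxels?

full grid |V| = 512
step 1: project along x, AND mask (32/64) → |grid| = 256
step 2: project along y, AND mask (48/64) → |grid| = 191
step 3: project along z, AND mask (47/64) → |grid| = 141

remaining voxels: 141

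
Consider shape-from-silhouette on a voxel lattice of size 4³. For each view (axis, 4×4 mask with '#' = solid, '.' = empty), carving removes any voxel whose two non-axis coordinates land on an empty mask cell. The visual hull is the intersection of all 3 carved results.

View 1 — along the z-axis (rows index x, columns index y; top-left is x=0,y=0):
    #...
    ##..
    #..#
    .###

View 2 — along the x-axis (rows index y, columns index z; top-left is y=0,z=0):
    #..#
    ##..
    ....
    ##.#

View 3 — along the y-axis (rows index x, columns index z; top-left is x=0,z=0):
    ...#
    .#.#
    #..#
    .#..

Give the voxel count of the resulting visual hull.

before carving: 64 voxels (4×4×4)
step 1: project along z, AND mask (8/16) → |grid| = 32
step 2: project along x, AND mask (7/16) → |grid| = 16
step 3: project along y, AND mask (6/16) → |grid| = 9

|visual hull| = 9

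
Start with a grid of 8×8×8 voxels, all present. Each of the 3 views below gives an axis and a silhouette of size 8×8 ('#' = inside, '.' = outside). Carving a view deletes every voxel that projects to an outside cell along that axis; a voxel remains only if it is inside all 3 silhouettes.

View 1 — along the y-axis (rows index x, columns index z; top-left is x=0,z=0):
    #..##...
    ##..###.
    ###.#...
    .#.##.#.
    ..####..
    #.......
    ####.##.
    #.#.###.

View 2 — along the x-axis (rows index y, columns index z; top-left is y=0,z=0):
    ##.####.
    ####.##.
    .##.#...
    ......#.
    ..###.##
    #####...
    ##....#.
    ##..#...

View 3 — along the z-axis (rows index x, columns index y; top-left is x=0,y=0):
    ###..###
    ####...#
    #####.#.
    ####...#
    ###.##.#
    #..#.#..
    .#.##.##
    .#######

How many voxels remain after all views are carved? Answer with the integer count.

full grid |V| = 512
  1. axis=1 (XZ plane), |mask|=32  ⇒  voxels=256
  2. axis=0 (YZ plane), |mask|=32  ⇒  voxels=144
  3. axis=2 (XY plane), |mask|=43  ⇒  voxels=101

|visual hull| = 101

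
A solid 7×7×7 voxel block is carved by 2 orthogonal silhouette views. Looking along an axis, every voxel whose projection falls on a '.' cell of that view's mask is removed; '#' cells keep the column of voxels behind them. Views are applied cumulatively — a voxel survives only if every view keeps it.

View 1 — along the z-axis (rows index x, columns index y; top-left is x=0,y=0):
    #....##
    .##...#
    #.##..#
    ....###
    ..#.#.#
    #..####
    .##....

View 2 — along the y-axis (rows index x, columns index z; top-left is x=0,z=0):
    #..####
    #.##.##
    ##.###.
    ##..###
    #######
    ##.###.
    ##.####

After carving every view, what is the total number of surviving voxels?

start: 7×7×7 = 343 voxels
step 1: project along z, AND mask (23/49) → |grid| = 161
step 2: project along y, AND mask (38/49) → |grid| = 123

|visual hull| = 123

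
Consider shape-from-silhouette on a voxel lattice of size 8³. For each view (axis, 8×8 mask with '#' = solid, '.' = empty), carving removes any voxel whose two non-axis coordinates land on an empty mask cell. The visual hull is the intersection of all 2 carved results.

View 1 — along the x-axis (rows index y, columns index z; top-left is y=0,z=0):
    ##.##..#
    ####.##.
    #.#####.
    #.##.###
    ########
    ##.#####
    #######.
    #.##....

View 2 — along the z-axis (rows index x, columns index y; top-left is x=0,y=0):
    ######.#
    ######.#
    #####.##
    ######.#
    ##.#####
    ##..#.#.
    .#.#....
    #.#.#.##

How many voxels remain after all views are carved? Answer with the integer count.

remaining voxels: 273

full grid |V| = 512
step 1: project along x, AND mask (48/64) → |grid| = 384
step 2: project along z, AND mask (46/64) → |grid| = 273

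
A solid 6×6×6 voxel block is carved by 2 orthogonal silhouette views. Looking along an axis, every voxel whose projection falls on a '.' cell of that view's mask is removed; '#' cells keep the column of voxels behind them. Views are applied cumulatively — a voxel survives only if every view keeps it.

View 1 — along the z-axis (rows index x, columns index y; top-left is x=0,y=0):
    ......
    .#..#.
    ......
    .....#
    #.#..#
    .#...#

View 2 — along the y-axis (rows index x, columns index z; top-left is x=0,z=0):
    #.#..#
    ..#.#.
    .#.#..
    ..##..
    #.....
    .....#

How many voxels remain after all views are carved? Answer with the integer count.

full grid |V| = 216
  1. axis=2 (XY plane), |mask|=8  ⇒  voxels=48
  2. axis=1 (XZ plane), |mask|=11  ⇒  voxels=11

remaining voxels: 11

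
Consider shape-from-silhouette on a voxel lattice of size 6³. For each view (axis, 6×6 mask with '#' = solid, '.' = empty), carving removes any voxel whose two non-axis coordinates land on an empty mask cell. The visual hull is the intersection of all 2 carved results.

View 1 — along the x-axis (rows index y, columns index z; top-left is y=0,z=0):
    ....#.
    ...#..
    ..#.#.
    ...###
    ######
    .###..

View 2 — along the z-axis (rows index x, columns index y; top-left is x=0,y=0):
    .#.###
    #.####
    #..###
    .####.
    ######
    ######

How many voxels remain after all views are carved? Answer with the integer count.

85 voxels

full grid |V| = 216
[1] x-view keeps 16 columns → grid now 96
[2] z-view keeps 29 columns → grid now 85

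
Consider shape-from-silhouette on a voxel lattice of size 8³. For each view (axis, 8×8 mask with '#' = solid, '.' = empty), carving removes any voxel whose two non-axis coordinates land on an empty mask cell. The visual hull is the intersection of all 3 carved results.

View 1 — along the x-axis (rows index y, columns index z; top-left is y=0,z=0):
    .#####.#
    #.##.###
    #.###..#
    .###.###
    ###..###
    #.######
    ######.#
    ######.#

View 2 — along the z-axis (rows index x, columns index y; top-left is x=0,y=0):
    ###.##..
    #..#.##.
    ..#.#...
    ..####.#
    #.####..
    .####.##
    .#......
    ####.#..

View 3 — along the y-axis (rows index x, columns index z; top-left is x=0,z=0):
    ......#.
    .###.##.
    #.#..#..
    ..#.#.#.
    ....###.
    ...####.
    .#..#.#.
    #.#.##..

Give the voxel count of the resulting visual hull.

78 voxels

initial block: 8^3 = 512
[1] x-view keeps 50 columns → grid now 400
[2] z-view keeps 33 columns → grid now 201
[3] y-view keeps 26 columns → grid now 78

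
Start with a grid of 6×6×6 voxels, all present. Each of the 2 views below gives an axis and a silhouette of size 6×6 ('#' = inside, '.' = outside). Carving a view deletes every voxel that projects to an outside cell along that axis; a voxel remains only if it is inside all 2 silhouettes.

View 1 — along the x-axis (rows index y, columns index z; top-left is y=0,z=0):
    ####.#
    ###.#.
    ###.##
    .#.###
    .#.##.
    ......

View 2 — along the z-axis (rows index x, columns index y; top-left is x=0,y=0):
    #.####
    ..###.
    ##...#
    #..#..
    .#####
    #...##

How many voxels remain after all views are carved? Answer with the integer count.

start: 6×6×6 = 216 voxels
  1. axis=0 (YZ plane), |mask|=21  ⇒  voxels=126
  2. axis=2 (XY plane), |mask|=21  ⇒  voxels=71

voxel count = 71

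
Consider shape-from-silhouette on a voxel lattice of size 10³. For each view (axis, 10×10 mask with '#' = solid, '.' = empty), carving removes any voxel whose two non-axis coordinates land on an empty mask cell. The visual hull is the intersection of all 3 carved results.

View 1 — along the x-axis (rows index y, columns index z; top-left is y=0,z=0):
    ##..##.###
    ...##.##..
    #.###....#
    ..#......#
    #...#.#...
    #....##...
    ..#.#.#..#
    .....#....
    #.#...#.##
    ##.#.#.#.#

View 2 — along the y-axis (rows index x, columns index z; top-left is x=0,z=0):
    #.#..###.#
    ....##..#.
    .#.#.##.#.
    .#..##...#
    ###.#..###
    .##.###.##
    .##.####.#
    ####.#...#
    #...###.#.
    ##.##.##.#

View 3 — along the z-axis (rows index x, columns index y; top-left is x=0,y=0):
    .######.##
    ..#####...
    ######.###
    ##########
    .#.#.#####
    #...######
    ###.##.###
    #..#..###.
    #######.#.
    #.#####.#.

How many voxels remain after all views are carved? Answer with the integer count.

initial block: 10^3 = 1000
step 1: project along x, AND mask (40/100) → |grid| = 400
step 2: project along y, AND mask (57/100) → |grid| = 234
step 3: project along z, AND mask (74/100) → |grid| = 171

|visual hull| = 171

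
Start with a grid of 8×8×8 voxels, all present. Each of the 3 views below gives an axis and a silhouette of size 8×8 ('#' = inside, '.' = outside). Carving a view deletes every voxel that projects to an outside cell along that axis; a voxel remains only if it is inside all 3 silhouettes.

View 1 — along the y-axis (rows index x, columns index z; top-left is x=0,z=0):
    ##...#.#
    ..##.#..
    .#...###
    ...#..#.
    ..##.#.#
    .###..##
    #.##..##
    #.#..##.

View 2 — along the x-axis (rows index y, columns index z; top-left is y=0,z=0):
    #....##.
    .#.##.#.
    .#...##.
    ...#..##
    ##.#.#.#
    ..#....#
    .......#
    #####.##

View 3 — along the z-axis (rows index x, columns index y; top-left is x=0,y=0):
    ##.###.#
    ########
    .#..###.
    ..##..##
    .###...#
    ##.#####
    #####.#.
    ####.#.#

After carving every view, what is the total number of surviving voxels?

initial block: 8^3 = 512
carve view 1 (along y, XZ-mask fill 31/64): 248 voxels remain
carve view 2 (along x, YZ-mask fill 28/64): 116 voxels remain
carve view 3 (along z, XY-mask fill 45/64): 81 voxels remain

81 voxels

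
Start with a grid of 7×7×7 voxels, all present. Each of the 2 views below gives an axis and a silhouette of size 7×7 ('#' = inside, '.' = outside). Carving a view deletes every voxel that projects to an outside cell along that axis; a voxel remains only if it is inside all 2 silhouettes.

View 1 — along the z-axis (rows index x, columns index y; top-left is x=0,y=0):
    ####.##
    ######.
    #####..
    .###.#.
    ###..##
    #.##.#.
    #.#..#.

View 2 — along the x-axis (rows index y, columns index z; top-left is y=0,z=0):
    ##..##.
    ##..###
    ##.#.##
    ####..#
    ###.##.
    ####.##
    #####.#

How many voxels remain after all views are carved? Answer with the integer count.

before carving: 343 voxels (7×7×7)
V1 z: intersect with XY mask (33 set) -- 231 left
V2 x: intersect with YZ mask (36 set) -- 167 left

voxel count = 167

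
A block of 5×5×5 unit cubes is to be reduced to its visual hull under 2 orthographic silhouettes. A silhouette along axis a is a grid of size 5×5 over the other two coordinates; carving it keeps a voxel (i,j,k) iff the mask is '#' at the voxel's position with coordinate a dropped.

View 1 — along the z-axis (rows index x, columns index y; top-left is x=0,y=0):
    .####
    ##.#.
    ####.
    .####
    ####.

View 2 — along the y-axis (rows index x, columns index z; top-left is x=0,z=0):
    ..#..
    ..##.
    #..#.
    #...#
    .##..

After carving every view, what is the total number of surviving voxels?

start: 5×5×5 = 125 voxels
  1. axis=2 (XY plane), |mask|=19  ⇒  voxels=95
  2. axis=1 (XZ plane), |mask|=9  ⇒  voxels=34

voxel count = 34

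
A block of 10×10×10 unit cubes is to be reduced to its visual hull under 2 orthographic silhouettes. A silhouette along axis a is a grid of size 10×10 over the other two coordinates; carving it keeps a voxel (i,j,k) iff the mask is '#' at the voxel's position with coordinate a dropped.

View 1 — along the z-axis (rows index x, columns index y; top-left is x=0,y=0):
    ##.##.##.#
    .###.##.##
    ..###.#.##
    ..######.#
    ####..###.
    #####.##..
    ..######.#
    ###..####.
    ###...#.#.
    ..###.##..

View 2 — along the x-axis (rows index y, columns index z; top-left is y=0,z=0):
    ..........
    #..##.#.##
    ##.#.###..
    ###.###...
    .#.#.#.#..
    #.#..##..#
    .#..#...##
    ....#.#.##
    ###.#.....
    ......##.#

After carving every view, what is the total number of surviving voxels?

before carving: 1000 voxels (10×10×10)
step 1: project along z, AND mask (65/100) → |grid| = 650
step 2: project along x, AND mask (42/100) → |grid| = 285

|visual hull| = 285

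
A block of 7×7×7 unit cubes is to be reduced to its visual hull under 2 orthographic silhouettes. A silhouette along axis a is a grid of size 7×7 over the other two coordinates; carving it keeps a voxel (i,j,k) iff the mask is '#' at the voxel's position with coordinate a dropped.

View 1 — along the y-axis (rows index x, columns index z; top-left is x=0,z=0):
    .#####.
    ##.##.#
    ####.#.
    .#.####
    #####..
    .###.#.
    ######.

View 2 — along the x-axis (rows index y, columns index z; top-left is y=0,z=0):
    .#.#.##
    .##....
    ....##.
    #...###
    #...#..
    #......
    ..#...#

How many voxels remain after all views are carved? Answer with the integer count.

start: 7×7×7 = 343 voxels
step 1: project along y, AND mask (35/49) → |grid| = 245
step 2: project along x, AND mask (17/49) → |grid| = 79

remaining voxels: 79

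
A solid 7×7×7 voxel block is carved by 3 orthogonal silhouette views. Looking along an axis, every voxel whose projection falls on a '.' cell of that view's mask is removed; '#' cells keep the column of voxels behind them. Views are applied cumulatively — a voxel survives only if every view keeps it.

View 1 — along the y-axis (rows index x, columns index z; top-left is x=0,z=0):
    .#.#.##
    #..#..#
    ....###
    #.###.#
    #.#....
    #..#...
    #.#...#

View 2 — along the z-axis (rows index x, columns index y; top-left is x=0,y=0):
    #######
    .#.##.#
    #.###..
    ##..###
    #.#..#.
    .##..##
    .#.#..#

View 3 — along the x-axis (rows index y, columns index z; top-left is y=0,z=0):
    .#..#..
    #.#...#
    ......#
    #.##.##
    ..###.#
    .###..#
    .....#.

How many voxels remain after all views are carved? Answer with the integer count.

before carving: 343 voxels (7×7×7)
  1. axis=1 (XZ plane), |mask|=22  ⇒  voxels=154
  2. axis=2 (XY plane), |mask|=30  ⇒  voxels=100
  3. axis=0 (YZ plane), |mask|=20  ⇒  voxels=45

remaining voxels: 45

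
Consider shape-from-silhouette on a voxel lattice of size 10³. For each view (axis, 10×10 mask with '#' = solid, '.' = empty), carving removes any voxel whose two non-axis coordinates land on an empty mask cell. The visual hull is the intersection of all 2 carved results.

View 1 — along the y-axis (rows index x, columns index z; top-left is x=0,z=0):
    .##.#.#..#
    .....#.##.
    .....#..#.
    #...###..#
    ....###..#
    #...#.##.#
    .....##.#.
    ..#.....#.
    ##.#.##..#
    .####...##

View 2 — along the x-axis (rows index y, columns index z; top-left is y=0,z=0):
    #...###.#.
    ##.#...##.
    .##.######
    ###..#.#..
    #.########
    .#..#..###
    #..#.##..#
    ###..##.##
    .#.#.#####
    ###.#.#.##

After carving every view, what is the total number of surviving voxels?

before carving: 1000 voxels (10×10×10)
V1 y: intersect with XZ mask (41 set) -- 410 left
V2 x: intersect with YZ mask (63 set) -- 268 left

268 voxels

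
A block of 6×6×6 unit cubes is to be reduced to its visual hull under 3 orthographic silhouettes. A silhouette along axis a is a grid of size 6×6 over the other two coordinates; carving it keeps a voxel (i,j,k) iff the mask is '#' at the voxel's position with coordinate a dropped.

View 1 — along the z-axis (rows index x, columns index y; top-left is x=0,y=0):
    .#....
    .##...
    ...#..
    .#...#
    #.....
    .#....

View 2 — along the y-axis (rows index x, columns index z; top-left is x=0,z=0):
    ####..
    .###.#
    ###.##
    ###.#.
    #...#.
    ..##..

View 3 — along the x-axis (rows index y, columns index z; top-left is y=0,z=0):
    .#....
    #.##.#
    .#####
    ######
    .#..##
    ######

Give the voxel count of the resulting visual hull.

23 voxels

start: 6×6×6 = 216 voxels
[1] z-view keeps 8 columns → grid now 48
[2] y-view keeps 21 columns → grid now 29
[3] x-view keeps 25 columns → grid now 23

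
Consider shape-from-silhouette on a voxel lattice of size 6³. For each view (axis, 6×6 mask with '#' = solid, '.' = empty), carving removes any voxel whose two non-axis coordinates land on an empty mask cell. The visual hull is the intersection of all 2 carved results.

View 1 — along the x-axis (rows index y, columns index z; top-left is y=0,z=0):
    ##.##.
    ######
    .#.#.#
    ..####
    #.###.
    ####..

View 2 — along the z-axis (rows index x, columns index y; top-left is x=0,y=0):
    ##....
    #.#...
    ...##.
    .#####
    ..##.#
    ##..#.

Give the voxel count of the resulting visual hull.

remaining voxels: 71

full grid |V| = 216
after view 1 [x-axis, 25 of 36 cells solid] → remaining = 150
after view 2 [z-axis, 17 of 36 cells solid] → remaining = 71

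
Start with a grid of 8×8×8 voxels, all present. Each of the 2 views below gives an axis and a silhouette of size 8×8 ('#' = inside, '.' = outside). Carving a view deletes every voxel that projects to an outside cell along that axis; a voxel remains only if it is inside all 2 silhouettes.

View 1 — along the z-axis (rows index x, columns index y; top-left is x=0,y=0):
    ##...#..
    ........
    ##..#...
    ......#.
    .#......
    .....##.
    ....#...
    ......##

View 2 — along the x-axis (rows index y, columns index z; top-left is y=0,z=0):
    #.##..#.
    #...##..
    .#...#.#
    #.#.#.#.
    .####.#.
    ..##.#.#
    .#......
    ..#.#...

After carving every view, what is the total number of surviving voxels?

full grid |V| = 512
  1. axis=2 (XY plane), |mask|=13  ⇒  voxels=104
  2. axis=0 (YZ plane), |mask|=26  ⇒  voxels=40

remaining voxels: 40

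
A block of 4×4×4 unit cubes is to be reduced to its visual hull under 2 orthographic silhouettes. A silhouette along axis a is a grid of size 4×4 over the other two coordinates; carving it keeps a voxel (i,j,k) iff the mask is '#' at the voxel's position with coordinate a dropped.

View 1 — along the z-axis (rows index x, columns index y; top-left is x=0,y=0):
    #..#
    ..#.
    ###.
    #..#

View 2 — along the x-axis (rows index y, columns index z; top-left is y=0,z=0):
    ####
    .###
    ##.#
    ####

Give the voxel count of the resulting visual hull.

initial block: 4^3 = 64
[1] z-view keeps 8 columns → grid now 32
[2] x-view keeps 14 columns → grid now 29

|visual hull| = 29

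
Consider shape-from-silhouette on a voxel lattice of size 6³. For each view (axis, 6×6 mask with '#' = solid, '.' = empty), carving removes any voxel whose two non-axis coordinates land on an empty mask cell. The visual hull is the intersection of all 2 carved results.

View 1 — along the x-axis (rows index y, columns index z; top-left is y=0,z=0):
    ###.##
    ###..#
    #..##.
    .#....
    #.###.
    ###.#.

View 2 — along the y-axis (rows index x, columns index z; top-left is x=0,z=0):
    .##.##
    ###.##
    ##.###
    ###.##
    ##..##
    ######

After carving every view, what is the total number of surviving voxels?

voxel count = 105

full grid |V| = 216
after view 1 [x-axis, 21 of 36 cells solid] → remaining = 126
after view 2 [y-axis, 29 of 36 cells solid] → remaining = 105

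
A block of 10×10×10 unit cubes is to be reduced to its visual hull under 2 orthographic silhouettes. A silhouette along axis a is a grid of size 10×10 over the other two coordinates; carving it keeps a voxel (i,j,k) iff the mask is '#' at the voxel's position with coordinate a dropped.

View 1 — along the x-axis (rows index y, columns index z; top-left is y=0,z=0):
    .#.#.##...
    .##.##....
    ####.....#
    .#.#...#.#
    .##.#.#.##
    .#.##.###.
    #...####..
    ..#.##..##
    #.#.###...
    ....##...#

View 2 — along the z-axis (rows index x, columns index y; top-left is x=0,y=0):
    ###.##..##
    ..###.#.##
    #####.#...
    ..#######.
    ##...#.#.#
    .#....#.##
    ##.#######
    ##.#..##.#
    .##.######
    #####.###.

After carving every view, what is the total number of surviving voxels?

start: 10×10×10 = 1000 voxels
carve view 1 (along x, YZ-mask fill 47/100): 470 voxels remain
carve view 2 (along z, XY-mask fill 66/100): 308 voxels remain

remaining voxels: 308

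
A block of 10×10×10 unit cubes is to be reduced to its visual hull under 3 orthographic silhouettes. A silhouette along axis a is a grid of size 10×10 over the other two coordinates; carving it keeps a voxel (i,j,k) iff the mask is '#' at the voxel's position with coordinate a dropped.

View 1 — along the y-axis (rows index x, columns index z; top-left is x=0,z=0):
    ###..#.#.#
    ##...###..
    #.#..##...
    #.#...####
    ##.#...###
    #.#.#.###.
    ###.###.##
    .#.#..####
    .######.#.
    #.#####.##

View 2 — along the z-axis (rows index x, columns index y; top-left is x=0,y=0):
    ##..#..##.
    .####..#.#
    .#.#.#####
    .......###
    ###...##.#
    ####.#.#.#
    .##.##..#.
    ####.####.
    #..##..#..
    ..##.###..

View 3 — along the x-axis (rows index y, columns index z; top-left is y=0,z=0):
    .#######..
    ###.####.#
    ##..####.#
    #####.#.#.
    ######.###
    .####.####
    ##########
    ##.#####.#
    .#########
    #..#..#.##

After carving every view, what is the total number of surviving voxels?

initial block: 10^3 = 1000
carve view 1 (along y, XZ-mask fill 62/100): 620 voxels remain
carve view 2 (along z, XY-mask fill 56/100): 340 voxels remain
carve view 3 (along x, YZ-mask fill 78/100): 266 voxels remain

|visual hull| = 266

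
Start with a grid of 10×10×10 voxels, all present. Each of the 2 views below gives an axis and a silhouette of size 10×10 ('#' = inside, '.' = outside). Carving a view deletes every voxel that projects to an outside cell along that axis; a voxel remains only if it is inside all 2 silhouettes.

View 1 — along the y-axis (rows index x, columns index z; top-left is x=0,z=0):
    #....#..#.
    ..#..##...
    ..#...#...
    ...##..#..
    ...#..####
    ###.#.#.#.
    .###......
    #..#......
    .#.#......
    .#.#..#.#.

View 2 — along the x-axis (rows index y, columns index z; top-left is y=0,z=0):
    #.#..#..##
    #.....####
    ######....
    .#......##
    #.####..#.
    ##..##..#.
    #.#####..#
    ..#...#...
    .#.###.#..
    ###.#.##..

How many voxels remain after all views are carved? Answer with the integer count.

start: 10×10×10 = 1000 voxels
  1. axis=1 (XZ plane), |mask|=33  ⇒  voxels=330
  2. axis=0 (YZ plane), |mask|=50  ⇒  voxels=163

voxel count = 163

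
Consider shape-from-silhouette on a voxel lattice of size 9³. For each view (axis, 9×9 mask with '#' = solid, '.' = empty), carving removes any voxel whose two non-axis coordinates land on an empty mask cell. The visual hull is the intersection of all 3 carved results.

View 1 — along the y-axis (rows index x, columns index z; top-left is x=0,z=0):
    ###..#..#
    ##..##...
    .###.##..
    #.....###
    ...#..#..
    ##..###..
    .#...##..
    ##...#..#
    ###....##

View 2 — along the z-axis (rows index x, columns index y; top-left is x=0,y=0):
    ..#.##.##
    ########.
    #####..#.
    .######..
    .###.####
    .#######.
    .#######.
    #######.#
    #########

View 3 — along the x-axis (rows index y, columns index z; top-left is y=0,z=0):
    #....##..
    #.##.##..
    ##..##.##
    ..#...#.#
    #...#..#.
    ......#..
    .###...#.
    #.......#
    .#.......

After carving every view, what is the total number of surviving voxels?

before carving: 729 voxels (9×9×9)
  1. axis=1 (XZ plane), |mask|=37  ⇒  voxels=333
  2. axis=2 (XY plane), |mask|=63  ⇒  voxels=258
  3. axis=0 (YZ plane), |mask|=28  ⇒  voxels=95

voxel count = 95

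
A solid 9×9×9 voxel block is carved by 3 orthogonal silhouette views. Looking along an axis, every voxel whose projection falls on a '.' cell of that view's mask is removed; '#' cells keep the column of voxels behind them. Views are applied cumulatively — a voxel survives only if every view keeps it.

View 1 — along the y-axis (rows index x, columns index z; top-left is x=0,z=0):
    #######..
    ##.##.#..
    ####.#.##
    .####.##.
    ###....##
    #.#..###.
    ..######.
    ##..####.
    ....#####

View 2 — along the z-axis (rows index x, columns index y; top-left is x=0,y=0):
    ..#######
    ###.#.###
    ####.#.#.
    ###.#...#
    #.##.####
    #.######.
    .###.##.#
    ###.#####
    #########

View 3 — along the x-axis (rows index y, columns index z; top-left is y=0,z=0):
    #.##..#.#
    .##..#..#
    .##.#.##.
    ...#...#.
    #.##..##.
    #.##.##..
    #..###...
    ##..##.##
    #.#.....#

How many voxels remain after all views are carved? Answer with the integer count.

full grid |V| = 729
carve view 1 (along y, XZ-mask fill 52/81): 468 voxels remain
carve view 2 (along z, XY-mask fill 62/81): 355 voxels remain
carve view 3 (along x, YZ-mask fill 39/81): 173 voxels remain

|visual hull| = 173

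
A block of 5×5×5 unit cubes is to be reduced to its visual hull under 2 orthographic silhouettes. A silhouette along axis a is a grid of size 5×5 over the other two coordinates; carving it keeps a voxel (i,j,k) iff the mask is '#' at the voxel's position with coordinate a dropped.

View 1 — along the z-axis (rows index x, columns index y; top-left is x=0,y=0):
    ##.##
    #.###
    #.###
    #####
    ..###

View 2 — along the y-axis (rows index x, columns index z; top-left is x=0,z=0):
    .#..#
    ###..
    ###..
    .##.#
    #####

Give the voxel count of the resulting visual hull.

62 voxels

full grid |V| = 125
[1] z-view keeps 20 columns → grid now 100
[2] y-view keeps 16 columns → grid now 62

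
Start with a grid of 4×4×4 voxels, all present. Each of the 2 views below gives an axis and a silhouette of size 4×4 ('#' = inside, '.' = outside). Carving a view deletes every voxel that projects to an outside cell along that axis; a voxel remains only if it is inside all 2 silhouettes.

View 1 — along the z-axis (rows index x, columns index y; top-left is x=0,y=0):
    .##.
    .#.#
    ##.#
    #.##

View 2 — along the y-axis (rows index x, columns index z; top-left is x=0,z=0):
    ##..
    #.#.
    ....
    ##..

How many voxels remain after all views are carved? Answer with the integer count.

before carving: 64 voxels (4×4×4)
[1] z-view keeps 10 columns → grid now 40
[2] y-view keeps 6 columns → grid now 14

voxel count = 14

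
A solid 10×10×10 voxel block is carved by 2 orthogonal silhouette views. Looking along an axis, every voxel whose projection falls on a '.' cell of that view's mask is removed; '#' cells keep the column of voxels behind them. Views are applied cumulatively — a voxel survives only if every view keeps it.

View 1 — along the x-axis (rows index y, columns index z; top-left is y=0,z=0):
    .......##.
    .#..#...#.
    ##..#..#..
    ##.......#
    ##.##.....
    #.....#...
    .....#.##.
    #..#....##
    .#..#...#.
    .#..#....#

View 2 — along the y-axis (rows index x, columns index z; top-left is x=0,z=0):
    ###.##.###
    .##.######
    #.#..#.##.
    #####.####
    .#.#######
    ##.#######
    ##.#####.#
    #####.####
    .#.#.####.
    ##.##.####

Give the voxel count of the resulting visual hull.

257 voxels

start: 10×10×10 = 1000 voxels
  1. axis=0 (YZ plane), |mask|=31  ⇒  voxels=310
  2. axis=1 (XZ plane), |mask|=78  ⇒  voxels=257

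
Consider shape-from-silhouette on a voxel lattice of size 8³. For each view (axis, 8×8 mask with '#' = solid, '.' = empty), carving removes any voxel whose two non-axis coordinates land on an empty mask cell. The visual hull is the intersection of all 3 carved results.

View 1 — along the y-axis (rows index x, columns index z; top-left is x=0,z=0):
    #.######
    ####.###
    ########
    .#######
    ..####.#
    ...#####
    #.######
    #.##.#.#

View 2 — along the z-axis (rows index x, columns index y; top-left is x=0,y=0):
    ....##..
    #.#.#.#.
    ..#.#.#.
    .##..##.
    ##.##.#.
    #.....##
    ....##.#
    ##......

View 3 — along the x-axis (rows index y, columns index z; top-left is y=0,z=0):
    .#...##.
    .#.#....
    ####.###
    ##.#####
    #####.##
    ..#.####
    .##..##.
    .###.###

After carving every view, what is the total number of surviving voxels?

remaining voxels: 104

before carving: 512 voxels (8×8×8)
after view 1 [y-axis, 51 of 64 cells solid] → remaining = 408
after view 2 [z-axis, 26 of 64 cells solid] → remaining = 165
after view 3 [x-axis, 41 of 64 cells solid] → remaining = 104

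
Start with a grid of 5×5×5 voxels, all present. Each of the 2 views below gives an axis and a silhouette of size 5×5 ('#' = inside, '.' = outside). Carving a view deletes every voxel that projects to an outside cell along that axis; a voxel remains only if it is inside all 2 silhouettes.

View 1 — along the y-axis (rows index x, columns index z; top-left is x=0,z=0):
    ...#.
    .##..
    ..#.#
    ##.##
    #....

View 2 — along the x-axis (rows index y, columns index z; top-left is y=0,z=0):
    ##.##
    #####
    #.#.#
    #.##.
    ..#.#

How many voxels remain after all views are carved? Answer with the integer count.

voxel count = 34

before carving: 125 voxels (5×5×5)
  1. axis=1 (XZ plane), |mask|=10  ⇒  voxels=50
  2. axis=0 (YZ plane), |mask|=17  ⇒  voxels=34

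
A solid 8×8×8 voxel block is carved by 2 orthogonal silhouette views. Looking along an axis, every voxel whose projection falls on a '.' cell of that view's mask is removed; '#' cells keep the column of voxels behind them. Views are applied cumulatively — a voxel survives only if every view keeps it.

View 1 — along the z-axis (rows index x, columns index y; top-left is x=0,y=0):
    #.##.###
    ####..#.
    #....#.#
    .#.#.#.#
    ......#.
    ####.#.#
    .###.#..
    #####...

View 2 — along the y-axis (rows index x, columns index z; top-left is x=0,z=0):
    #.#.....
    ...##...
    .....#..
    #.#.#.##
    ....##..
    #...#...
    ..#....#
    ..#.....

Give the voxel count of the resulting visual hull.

voxel count = 72

before carving: 512 voxels (8×8×8)
carve view 1 (along z, XY-mask fill 34/64): 272 voxels remain
carve view 2 (along y, XZ-mask fill 17/64): 72 voxels remain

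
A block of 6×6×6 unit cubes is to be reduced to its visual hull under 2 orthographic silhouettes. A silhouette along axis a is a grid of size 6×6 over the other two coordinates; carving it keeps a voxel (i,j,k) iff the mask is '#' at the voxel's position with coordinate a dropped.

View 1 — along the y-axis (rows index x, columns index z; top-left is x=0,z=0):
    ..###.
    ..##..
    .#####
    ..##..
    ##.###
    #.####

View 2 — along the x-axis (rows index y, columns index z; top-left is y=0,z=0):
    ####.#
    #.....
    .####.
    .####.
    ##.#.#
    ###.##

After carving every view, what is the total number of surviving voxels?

start: 6×6×6 = 216 voxels
  1. axis=1 (XZ plane), |mask|=22  ⇒  voxels=132
  2. axis=0 (YZ plane), |mask|=23  ⇒  voxels=83

voxel count = 83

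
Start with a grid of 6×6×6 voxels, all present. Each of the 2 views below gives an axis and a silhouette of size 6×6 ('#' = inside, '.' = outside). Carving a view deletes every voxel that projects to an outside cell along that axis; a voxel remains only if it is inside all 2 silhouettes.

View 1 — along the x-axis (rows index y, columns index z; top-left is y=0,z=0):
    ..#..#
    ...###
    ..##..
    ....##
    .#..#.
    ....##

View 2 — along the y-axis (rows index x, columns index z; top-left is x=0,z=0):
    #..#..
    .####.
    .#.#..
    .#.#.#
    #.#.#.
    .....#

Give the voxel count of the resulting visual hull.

remaining voxels: 31

start: 6×6×6 = 216 voxels
step 1: project along x, AND mask (13/36) → |grid| = 78
step 2: project along y, AND mask (15/36) → |grid| = 31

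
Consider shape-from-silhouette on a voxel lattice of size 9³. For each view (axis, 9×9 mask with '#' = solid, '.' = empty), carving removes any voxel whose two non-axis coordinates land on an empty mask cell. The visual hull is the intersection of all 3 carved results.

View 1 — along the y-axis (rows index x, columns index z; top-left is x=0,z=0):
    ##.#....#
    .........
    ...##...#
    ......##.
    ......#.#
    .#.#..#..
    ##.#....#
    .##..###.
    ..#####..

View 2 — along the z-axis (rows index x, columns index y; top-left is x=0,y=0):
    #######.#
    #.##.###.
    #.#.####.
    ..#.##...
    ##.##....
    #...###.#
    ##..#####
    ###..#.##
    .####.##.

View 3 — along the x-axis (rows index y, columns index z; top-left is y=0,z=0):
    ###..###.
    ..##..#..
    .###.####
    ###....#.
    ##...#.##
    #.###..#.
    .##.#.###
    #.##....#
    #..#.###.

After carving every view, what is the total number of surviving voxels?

start: 9×9×9 = 729 voxels
step 1: project along y, AND mask (28/81) → |grid| = 252
step 2: project along z, AND mask (51/81) → |grid| = 167
step 3: project along x, AND mask (45/81) → |grid| = 88

|visual hull| = 88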